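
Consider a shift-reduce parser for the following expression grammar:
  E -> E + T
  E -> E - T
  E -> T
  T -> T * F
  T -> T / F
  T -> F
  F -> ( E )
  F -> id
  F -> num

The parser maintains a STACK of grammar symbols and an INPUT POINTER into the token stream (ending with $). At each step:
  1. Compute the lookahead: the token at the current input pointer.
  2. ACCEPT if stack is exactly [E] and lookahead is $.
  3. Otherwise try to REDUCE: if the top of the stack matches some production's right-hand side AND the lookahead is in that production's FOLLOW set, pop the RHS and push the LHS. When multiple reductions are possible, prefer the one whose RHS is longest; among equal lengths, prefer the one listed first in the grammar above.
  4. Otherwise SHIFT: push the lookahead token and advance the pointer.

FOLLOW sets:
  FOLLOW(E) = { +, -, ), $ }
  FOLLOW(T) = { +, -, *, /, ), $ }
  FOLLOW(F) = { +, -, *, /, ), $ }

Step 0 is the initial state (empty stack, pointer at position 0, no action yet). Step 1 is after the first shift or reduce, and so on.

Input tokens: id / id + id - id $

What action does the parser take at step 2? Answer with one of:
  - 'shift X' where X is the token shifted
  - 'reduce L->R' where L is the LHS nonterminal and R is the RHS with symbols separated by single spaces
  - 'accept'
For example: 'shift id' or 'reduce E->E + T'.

Answer: reduce F->id

Derivation:
Step 1: shift id. Stack=[id] ptr=1 lookahead=/ remaining=[/ id + id - id $]
Step 2: reduce F->id. Stack=[F] ptr=1 lookahead=/ remaining=[/ id + id - id $]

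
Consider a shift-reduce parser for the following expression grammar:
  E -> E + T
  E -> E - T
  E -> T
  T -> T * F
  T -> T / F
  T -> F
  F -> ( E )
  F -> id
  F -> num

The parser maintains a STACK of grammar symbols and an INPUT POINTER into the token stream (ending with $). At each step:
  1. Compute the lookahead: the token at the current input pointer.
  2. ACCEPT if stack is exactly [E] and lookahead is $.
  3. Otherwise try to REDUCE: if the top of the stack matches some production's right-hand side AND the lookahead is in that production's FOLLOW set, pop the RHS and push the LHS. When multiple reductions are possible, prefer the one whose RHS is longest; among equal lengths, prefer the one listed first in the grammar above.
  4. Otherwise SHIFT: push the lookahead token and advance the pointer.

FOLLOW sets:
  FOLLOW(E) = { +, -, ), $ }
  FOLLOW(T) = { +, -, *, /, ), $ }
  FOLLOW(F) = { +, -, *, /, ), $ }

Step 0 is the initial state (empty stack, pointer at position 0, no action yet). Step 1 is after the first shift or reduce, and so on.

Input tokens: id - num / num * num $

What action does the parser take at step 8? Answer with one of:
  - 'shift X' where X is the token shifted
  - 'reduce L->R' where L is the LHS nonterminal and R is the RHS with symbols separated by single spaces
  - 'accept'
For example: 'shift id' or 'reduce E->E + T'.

Answer: reduce T->F

Derivation:
Step 1: shift id. Stack=[id] ptr=1 lookahead=- remaining=[- num / num * num $]
Step 2: reduce F->id. Stack=[F] ptr=1 lookahead=- remaining=[- num / num * num $]
Step 3: reduce T->F. Stack=[T] ptr=1 lookahead=- remaining=[- num / num * num $]
Step 4: reduce E->T. Stack=[E] ptr=1 lookahead=- remaining=[- num / num * num $]
Step 5: shift -. Stack=[E -] ptr=2 lookahead=num remaining=[num / num * num $]
Step 6: shift num. Stack=[E - num] ptr=3 lookahead=/ remaining=[/ num * num $]
Step 7: reduce F->num. Stack=[E - F] ptr=3 lookahead=/ remaining=[/ num * num $]
Step 8: reduce T->F. Stack=[E - T] ptr=3 lookahead=/ remaining=[/ num * num $]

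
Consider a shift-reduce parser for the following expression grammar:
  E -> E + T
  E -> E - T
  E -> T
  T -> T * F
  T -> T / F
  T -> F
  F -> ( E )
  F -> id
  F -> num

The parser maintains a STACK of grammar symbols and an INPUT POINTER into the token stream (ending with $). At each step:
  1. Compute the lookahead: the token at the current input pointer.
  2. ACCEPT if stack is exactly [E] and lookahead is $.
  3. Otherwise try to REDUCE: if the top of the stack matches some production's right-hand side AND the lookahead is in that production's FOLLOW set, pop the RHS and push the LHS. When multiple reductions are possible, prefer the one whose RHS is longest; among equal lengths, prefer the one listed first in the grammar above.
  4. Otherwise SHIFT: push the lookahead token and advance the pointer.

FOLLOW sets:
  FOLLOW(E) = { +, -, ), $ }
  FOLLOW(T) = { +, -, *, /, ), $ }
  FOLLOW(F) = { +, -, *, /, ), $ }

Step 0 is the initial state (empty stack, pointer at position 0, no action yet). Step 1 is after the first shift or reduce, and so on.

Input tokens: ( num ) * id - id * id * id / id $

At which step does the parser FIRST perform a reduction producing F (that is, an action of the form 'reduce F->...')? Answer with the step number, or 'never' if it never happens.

Step 1: shift (. Stack=[(] ptr=1 lookahead=num remaining=[num ) * id - id * id * id / id $]
Step 2: shift num. Stack=[( num] ptr=2 lookahead=) remaining=[) * id - id * id * id / id $]
Step 3: reduce F->num. Stack=[( F] ptr=2 lookahead=) remaining=[) * id - id * id * id / id $]

Answer: 3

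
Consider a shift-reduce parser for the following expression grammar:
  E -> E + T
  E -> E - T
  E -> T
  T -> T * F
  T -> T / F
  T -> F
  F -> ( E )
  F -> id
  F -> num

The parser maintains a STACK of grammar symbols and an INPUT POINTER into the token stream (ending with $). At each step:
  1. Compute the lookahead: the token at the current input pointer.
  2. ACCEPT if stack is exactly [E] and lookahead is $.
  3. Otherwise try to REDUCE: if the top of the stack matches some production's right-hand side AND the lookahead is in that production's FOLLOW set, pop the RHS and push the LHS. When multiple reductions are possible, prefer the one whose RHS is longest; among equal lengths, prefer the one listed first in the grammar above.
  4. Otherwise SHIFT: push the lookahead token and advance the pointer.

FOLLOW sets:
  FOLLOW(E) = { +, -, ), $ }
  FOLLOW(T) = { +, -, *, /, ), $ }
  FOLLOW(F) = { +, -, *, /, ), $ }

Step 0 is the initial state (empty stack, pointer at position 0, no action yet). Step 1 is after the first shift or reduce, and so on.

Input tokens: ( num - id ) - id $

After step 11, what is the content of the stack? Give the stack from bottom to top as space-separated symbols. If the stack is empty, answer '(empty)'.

Answer: ( E )

Derivation:
Step 1: shift (. Stack=[(] ptr=1 lookahead=num remaining=[num - id ) - id $]
Step 2: shift num. Stack=[( num] ptr=2 lookahead=- remaining=[- id ) - id $]
Step 3: reduce F->num. Stack=[( F] ptr=2 lookahead=- remaining=[- id ) - id $]
Step 4: reduce T->F. Stack=[( T] ptr=2 lookahead=- remaining=[- id ) - id $]
Step 5: reduce E->T. Stack=[( E] ptr=2 lookahead=- remaining=[- id ) - id $]
Step 6: shift -. Stack=[( E -] ptr=3 lookahead=id remaining=[id ) - id $]
Step 7: shift id. Stack=[( E - id] ptr=4 lookahead=) remaining=[) - id $]
Step 8: reduce F->id. Stack=[( E - F] ptr=4 lookahead=) remaining=[) - id $]
Step 9: reduce T->F. Stack=[( E - T] ptr=4 lookahead=) remaining=[) - id $]
Step 10: reduce E->E - T. Stack=[( E] ptr=4 lookahead=) remaining=[) - id $]
Step 11: shift ). Stack=[( E )] ptr=5 lookahead=- remaining=[- id $]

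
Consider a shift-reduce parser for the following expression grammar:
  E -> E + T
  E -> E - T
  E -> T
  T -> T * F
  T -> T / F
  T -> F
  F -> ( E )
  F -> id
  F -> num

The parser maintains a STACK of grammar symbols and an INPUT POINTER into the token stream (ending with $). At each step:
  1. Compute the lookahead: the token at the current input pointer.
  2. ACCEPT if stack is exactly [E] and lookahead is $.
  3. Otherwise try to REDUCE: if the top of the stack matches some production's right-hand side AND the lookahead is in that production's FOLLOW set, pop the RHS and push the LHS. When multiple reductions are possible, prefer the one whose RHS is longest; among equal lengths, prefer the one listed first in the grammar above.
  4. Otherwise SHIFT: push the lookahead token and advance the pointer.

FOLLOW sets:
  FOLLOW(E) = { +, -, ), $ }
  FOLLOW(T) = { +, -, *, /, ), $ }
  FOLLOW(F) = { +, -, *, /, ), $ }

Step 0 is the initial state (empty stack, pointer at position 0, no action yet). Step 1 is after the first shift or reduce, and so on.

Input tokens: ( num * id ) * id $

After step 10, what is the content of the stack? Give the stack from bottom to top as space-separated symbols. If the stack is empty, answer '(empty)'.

Step 1: shift (. Stack=[(] ptr=1 lookahead=num remaining=[num * id ) * id $]
Step 2: shift num. Stack=[( num] ptr=2 lookahead=* remaining=[* id ) * id $]
Step 3: reduce F->num. Stack=[( F] ptr=2 lookahead=* remaining=[* id ) * id $]
Step 4: reduce T->F. Stack=[( T] ptr=2 lookahead=* remaining=[* id ) * id $]
Step 5: shift *. Stack=[( T *] ptr=3 lookahead=id remaining=[id ) * id $]
Step 6: shift id. Stack=[( T * id] ptr=4 lookahead=) remaining=[) * id $]
Step 7: reduce F->id. Stack=[( T * F] ptr=4 lookahead=) remaining=[) * id $]
Step 8: reduce T->T * F. Stack=[( T] ptr=4 lookahead=) remaining=[) * id $]
Step 9: reduce E->T. Stack=[( E] ptr=4 lookahead=) remaining=[) * id $]
Step 10: shift ). Stack=[( E )] ptr=5 lookahead=* remaining=[* id $]

Answer: ( E )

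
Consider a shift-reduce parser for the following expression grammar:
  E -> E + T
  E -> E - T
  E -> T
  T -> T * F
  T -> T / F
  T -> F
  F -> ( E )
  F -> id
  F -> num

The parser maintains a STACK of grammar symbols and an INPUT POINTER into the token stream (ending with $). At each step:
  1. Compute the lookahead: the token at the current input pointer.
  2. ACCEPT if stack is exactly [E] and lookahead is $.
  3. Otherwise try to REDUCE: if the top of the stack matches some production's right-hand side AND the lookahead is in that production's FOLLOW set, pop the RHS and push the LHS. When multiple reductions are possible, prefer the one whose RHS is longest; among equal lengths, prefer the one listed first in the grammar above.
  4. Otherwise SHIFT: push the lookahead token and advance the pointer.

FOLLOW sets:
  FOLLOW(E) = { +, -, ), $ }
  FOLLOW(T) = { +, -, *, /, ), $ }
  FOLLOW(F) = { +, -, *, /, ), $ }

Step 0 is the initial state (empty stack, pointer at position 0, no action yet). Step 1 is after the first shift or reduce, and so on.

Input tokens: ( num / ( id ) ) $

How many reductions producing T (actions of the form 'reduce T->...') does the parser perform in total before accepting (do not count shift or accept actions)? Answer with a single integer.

Step 1: shift (. Stack=[(] ptr=1 lookahead=num remaining=[num / ( id ) ) $]
Step 2: shift num. Stack=[( num] ptr=2 lookahead=/ remaining=[/ ( id ) ) $]
Step 3: reduce F->num. Stack=[( F] ptr=2 lookahead=/ remaining=[/ ( id ) ) $]
Step 4: reduce T->F. Stack=[( T] ptr=2 lookahead=/ remaining=[/ ( id ) ) $]
Step 5: shift /. Stack=[( T /] ptr=3 lookahead=( remaining=[( id ) ) $]
Step 6: shift (. Stack=[( T / (] ptr=4 lookahead=id remaining=[id ) ) $]
Step 7: shift id. Stack=[( T / ( id] ptr=5 lookahead=) remaining=[) ) $]
Step 8: reduce F->id. Stack=[( T / ( F] ptr=5 lookahead=) remaining=[) ) $]
Step 9: reduce T->F. Stack=[( T / ( T] ptr=5 lookahead=) remaining=[) ) $]
Step 10: reduce E->T. Stack=[( T / ( E] ptr=5 lookahead=) remaining=[) ) $]
Step 11: shift ). Stack=[( T / ( E )] ptr=6 lookahead=) remaining=[) $]
Step 12: reduce F->( E ). Stack=[( T / F] ptr=6 lookahead=) remaining=[) $]
Step 13: reduce T->T / F. Stack=[( T] ptr=6 lookahead=) remaining=[) $]
Step 14: reduce E->T. Stack=[( E] ptr=6 lookahead=) remaining=[) $]
Step 15: shift ). Stack=[( E )] ptr=7 lookahead=$ remaining=[$]
Step 16: reduce F->( E ). Stack=[F] ptr=7 lookahead=$ remaining=[$]
Step 17: reduce T->F. Stack=[T] ptr=7 lookahead=$ remaining=[$]
Step 18: reduce E->T. Stack=[E] ptr=7 lookahead=$ remaining=[$]
Step 19: accept. Stack=[E] ptr=7 lookahead=$ remaining=[$]

Answer: 4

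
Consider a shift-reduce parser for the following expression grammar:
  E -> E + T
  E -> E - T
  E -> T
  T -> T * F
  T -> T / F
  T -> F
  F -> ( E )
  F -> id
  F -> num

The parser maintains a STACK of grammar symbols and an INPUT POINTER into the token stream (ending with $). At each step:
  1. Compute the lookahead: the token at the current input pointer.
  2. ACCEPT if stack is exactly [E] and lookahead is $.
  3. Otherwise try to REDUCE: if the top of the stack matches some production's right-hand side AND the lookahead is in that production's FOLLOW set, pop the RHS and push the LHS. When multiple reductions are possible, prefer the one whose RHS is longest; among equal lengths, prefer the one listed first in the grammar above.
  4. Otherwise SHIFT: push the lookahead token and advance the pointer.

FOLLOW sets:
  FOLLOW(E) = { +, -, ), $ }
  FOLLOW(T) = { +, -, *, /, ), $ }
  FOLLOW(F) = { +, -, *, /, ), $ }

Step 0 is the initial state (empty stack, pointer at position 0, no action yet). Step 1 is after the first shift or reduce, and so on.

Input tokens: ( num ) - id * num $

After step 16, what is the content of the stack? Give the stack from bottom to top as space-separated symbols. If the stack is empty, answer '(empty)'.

Step 1: shift (. Stack=[(] ptr=1 lookahead=num remaining=[num ) - id * num $]
Step 2: shift num. Stack=[( num] ptr=2 lookahead=) remaining=[) - id * num $]
Step 3: reduce F->num. Stack=[( F] ptr=2 lookahead=) remaining=[) - id * num $]
Step 4: reduce T->F. Stack=[( T] ptr=2 lookahead=) remaining=[) - id * num $]
Step 5: reduce E->T. Stack=[( E] ptr=2 lookahead=) remaining=[) - id * num $]
Step 6: shift ). Stack=[( E )] ptr=3 lookahead=- remaining=[- id * num $]
Step 7: reduce F->( E ). Stack=[F] ptr=3 lookahead=- remaining=[- id * num $]
Step 8: reduce T->F. Stack=[T] ptr=3 lookahead=- remaining=[- id * num $]
Step 9: reduce E->T. Stack=[E] ptr=3 lookahead=- remaining=[- id * num $]
Step 10: shift -. Stack=[E -] ptr=4 lookahead=id remaining=[id * num $]
Step 11: shift id. Stack=[E - id] ptr=5 lookahead=* remaining=[* num $]
Step 12: reduce F->id. Stack=[E - F] ptr=5 lookahead=* remaining=[* num $]
Step 13: reduce T->F. Stack=[E - T] ptr=5 lookahead=* remaining=[* num $]
Step 14: shift *. Stack=[E - T *] ptr=6 lookahead=num remaining=[num $]
Step 15: shift num. Stack=[E - T * num] ptr=7 lookahead=$ remaining=[$]
Step 16: reduce F->num. Stack=[E - T * F] ptr=7 lookahead=$ remaining=[$]

Answer: E - T * F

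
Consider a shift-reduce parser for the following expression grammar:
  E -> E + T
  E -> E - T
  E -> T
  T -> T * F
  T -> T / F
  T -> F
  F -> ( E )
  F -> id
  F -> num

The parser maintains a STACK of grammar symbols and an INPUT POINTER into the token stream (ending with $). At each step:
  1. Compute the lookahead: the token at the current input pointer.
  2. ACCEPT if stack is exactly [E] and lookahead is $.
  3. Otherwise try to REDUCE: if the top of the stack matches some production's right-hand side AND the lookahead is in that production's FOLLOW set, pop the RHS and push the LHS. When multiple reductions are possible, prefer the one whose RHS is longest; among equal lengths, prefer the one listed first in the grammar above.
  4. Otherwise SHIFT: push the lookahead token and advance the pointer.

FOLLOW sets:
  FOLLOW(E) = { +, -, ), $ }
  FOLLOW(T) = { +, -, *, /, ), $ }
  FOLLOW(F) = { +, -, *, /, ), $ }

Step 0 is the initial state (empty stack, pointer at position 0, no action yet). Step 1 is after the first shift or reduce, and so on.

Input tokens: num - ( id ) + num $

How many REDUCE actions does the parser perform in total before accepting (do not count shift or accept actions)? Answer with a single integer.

Answer: 12

Derivation:
Step 1: shift num. Stack=[num] ptr=1 lookahead=- remaining=[- ( id ) + num $]
Step 2: reduce F->num. Stack=[F] ptr=1 lookahead=- remaining=[- ( id ) + num $]
Step 3: reduce T->F. Stack=[T] ptr=1 lookahead=- remaining=[- ( id ) + num $]
Step 4: reduce E->T. Stack=[E] ptr=1 lookahead=- remaining=[- ( id ) + num $]
Step 5: shift -. Stack=[E -] ptr=2 lookahead=( remaining=[( id ) + num $]
Step 6: shift (. Stack=[E - (] ptr=3 lookahead=id remaining=[id ) + num $]
Step 7: shift id. Stack=[E - ( id] ptr=4 lookahead=) remaining=[) + num $]
Step 8: reduce F->id. Stack=[E - ( F] ptr=4 lookahead=) remaining=[) + num $]
Step 9: reduce T->F. Stack=[E - ( T] ptr=4 lookahead=) remaining=[) + num $]
Step 10: reduce E->T. Stack=[E - ( E] ptr=4 lookahead=) remaining=[) + num $]
Step 11: shift ). Stack=[E - ( E )] ptr=5 lookahead=+ remaining=[+ num $]
Step 12: reduce F->( E ). Stack=[E - F] ptr=5 lookahead=+ remaining=[+ num $]
Step 13: reduce T->F. Stack=[E - T] ptr=5 lookahead=+ remaining=[+ num $]
Step 14: reduce E->E - T. Stack=[E] ptr=5 lookahead=+ remaining=[+ num $]
Step 15: shift +. Stack=[E +] ptr=6 lookahead=num remaining=[num $]
Step 16: shift num. Stack=[E + num] ptr=7 lookahead=$ remaining=[$]
Step 17: reduce F->num. Stack=[E + F] ptr=7 lookahead=$ remaining=[$]
Step 18: reduce T->F. Stack=[E + T] ptr=7 lookahead=$ remaining=[$]
Step 19: reduce E->E + T. Stack=[E] ptr=7 lookahead=$ remaining=[$]
Step 20: accept. Stack=[E] ptr=7 lookahead=$ remaining=[$]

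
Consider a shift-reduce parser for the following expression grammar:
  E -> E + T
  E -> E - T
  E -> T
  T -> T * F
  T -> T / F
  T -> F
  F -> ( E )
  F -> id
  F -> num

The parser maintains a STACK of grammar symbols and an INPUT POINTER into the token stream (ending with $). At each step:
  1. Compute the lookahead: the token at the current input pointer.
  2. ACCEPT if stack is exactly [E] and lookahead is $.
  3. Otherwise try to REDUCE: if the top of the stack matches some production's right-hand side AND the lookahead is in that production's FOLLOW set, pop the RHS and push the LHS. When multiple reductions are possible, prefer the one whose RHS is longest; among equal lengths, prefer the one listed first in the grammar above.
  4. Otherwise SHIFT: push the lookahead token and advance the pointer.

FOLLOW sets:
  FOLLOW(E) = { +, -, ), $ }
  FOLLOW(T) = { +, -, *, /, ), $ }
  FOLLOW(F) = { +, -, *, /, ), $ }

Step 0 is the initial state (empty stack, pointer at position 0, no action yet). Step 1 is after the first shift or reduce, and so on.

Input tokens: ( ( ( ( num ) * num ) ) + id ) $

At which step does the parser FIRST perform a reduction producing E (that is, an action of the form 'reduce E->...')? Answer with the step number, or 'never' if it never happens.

Step 1: shift (. Stack=[(] ptr=1 lookahead=( remaining=[( ( ( num ) * num ) ) + id ) $]
Step 2: shift (. Stack=[( (] ptr=2 lookahead=( remaining=[( ( num ) * num ) ) + id ) $]
Step 3: shift (. Stack=[( ( (] ptr=3 lookahead=( remaining=[( num ) * num ) ) + id ) $]
Step 4: shift (. Stack=[( ( ( (] ptr=4 lookahead=num remaining=[num ) * num ) ) + id ) $]
Step 5: shift num. Stack=[( ( ( ( num] ptr=5 lookahead=) remaining=[) * num ) ) + id ) $]
Step 6: reduce F->num. Stack=[( ( ( ( F] ptr=5 lookahead=) remaining=[) * num ) ) + id ) $]
Step 7: reduce T->F. Stack=[( ( ( ( T] ptr=5 lookahead=) remaining=[) * num ) ) + id ) $]
Step 8: reduce E->T. Stack=[( ( ( ( E] ptr=5 lookahead=) remaining=[) * num ) ) + id ) $]

Answer: 8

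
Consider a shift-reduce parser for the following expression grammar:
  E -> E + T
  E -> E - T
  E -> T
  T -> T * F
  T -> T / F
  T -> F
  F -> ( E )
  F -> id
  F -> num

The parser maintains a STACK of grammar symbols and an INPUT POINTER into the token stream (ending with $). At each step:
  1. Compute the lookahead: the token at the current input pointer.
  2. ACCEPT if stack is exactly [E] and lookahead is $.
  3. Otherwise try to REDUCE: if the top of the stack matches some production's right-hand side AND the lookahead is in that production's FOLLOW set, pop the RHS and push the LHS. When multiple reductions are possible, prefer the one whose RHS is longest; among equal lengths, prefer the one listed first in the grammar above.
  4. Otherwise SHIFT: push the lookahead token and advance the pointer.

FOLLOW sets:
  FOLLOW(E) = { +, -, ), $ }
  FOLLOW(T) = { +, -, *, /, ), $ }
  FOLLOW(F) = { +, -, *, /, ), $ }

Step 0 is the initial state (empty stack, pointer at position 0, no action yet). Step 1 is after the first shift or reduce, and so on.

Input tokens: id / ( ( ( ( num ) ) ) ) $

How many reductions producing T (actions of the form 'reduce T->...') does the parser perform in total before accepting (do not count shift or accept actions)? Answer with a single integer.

Step 1: shift id. Stack=[id] ptr=1 lookahead=/ remaining=[/ ( ( ( ( num ) ) ) ) $]
Step 2: reduce F->id. Stack=[F] ptr=1 lookahead=/ remaining=[/ ( ( ( ( num ) ) ) ) $]
Step 3: reduce T->F. Stack=[T] ptr=1 lookahead=/ remaining=[/ ( ( ( ( num ) ) ) ) $]
Step 4: shift /. Stack=[T /] ptr=2 lookahead=( remaining=[( ( ( ( num ) ) ) ) $]
Step 5: shift (. Stack=[T / (] ptr=3 lookahead=( remaining=[( ( ( num ) ) ) ) $]
Step 6: shift (. Stack=[T / ( (] ptr=4 lookahead=( remaining=[( ( num ) ) ) ) $]
Step 7: shift (. Stack=[T / ( ( (] ptr=5 lookahead=( remaining=[( num ) ) ) ) $]
Step 8: shift (. Stack=[T / ( ( ( (] ptr=6 lookahead=num remaining=[num ) ) ) ) $]
Step 9: shift num. Stack=[T / ( ( ( ( num] ptr=7 lookahead=) remaining=[) ) ) ) $]
Step 10: reduce F->num. Stack=[T / ( ( ( ( F] ptr=7 lookahead=) remaining=[) ) ) ) $]
Step 11: reduce T->F. Stack=[T / ( ( ( ( T] ptr=7 lookahead=) remaining=[) ) ) ) $]
Step 12: reduce E->T. Stack=[T / ( ( ( ( E] ptr=7 lookahead=) remaining=[) ) ) ) $]
Step 13: shift ). Stack=[T / ( ( ( ( E )] ptr=8 lookahead=) remaining=[) ) ) $]
Step 14: reduce F->( E ). Stack=[T / ( ( ( F] ptr=8 lookahead=) remaining=[) ) ) $]
Step 15: reduce T->F. Stack=[T / ( ( ( T] ptr=8 lookahead=) remaining=[) ) ) $]
Step 16: reduce E->T. Stack=[T / ( ( ( E] ptr=8 lookahead=) remaining=[) ) ) $]
Step 17: shift ). Stack=[T / ( ( ( E )] ptr=9 lookahead=) remaining=[) ) $]
Step 18: reduce F->( E ). Stack=[T / ( ( F] ptr=9 lookahead=) remaining=[) ) $]
Step 19: reduce T->F. Stack=[T / ( ( T] ptr=9 lookahead=) remaining=[) ) $]
Step 20: reduce E->T. Stack=[T / ( ( E] ptr=9 lookahead=) remaining=[) ) $]
Step 21: shift ). Stack=[T / ( ( E )] ptr=10 lookahead=) remaining=[) $]
Step 22: reduce F->( E ). Stack=[T / ( F] ptr=10 lookahead=) remaining=[) $]
Step 23: reduce T->F. Stack=[T / ( T] ptr=10 lookahead=) remaining=[) $]
Step 24: reduce E->T. Stack=[T / ( E] ptr=10 lookahead=) remaining=[) $]
Step 25: shift ). Stack=[T / ( E )] ptr=11 lookahead=$ remaining=[$]
Step 26: reduce F->( E ). Stack=[T / F] ptr=11 lookahead=$ remaining=[$]
Step 27: reduce T->T / F. Stack=[T] ptr=11 lookahead=$ remaining=[$]
Step 28: reduce E->T. Stack=[E] ptr=11 lookahead=$ remaining=[$]
Step 29: accept. Stack=[E] ptr=11 lookahead=$ remaining=[$]

Answer: 6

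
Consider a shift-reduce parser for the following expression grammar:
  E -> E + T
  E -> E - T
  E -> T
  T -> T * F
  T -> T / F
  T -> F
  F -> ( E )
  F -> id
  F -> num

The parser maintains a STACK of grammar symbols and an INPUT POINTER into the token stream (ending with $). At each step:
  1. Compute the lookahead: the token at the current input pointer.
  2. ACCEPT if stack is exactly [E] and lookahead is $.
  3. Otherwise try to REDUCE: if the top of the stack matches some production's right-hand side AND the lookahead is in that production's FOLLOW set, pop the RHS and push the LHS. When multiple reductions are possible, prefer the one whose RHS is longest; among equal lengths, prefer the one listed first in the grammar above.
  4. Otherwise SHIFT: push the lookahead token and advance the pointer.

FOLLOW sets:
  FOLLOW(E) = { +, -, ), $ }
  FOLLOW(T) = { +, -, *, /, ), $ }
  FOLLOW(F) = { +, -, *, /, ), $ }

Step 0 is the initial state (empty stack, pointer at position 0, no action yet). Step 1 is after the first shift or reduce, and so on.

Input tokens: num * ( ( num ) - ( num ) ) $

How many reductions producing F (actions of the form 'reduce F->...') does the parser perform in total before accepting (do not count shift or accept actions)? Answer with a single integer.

Step 1: shift num. Stack=[num] ptr=1 lookahead=* remaining=[* ( ( num ) - ( num ) ) $]
Step 2: reduce F->num. Stack=[F] ptr=1 lookahead=* remaining=[* ( ( num ) - ( num ) ) $]
Step 3: reduce T->F. Stack=[T] ptr=1 lookahead=* remaining=[* ( ( num ) - ( num ) ) $]
Step 4: shift *. Stack=[T *] ptr=2 lookahead=( remaining=[( ( num ) - ( num ) ) $]
Step 5: shift (. Stack=[T * (] ptr=3 lookahead=( remaining=[( num ) - ( num ) ) $]
Step 6: shift (. Stack=[T * ( (] ptr=4 lookahead=num remaining=[num ) - ( num ) ) $]
Step 7: shift num. Stack=[T * ( ( num] ptr=5 lookahead=) remaining=[) - ( num ) ) $]
Step 8: reduce F->num. Stack=[T * ( ( F] ptr=5 lookahead=) remaining=[) - ( num ) ) $]
Step 9: reduce T->F. Stack=[T * ( ( T] ptr=5 lookahead=) remaining=[) - ( num ) ) $]
Step 10: reduce E->T. Stack=[T * ( ( E] ptr=5 lookahead=) remaining=[) - ( num ) ) $]
Step 11: shift ). Stack=[T * ( ( E )] ptr=6 lookahead=- remaining=[- ( num ) ) $]
Step 12: reduce F->( E ). Stack=[T * ( F] ptr=6 lookahead=- remaining=[- ( num ) ) $]
Step 13: reduce T->F. Stack=[T * ( T] ptr=6 lookahead=- remaining=[- ( num ) ) $]
Step 14: reduce E->T. Stack=[T * ( E] ptr=6 lookahead=- remaining=[- ( num ) ) $]
Step 15: shift -. Stack=[T * ( E -] ptr=7 lookahead=( remaining=[( num ) ) $]
Step 16: shift (. Stack=[T * ( E - (] ptr=8 lookahead=num remaining=[num ) ) $]
Step 17: shift num. Stack=[T * ( E - ( num] ptr=9 lookahead=) remaining=[) ) $]
Step 18: reduce F->num. Stack=[T * ( E - ( F] ptr=9 lookahead=) remaining=[) ) $]
Step 19: reduce T->F. Stack=[T * ( E - ( T] ptr=9 lookahead=) remaining=[) ) $]
Step 20: reduce E->T. Stack=[T * ( E - ( E] ptr=9 lookahead=) remaining=[) ) $]
Step 21: shift ). Stack=[T * ( E - ( E )] ptr=10 lookahead=) remaining=[) $]
Step 22: reduce F->( E ). Stack=[T * ( E - F] ptr=10 lookahead=) remaining=[) $]
Step 23: reduce T->F. Stack=[T * ( E - T] ptr=10 lookahead=) remaining=[) $]
Step 24: reduce E->E - T. Stack=[T * ( E] ptr=10 lookahead=) remaining=[) $]
Step 25: shift ). Stack=[T * ( E )] ptr=11 lookahead=$ remaining=[$]
Step 26: reduce F->( E ). Stack=[T * F] ptr=11 lookahead=$ remaining=[$]
Step 27: reduce T->T * F. Stack=[T] ptr=11 lookahead=$ remaining=[$]
Step 28: reduce E->T. Stack=[E] ptr=11 lookahead=$ remaining=[$]
Step 29: accept. Stack=[E] ptr=11 lookahead=$ remaining=[$]

Answer: 6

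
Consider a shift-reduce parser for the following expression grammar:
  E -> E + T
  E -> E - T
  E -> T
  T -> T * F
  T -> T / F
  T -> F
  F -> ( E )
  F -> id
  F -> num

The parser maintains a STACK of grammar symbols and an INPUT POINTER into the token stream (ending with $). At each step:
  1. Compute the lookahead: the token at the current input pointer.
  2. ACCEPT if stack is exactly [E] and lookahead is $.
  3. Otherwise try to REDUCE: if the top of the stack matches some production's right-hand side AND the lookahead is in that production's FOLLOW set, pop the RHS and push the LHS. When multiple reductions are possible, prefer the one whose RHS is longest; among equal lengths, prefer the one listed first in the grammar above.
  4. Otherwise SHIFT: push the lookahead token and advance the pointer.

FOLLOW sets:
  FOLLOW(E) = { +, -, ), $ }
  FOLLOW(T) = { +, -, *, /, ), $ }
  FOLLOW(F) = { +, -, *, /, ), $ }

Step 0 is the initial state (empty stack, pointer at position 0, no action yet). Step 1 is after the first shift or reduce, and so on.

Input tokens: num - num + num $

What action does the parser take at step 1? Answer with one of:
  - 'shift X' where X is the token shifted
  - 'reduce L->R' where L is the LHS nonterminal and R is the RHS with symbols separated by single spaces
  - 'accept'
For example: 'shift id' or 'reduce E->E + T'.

Answer: shift num

Derivation:
Step 1: shift num. Stack=[num] ptr=1 lookahead=- remaining=[- num + num $]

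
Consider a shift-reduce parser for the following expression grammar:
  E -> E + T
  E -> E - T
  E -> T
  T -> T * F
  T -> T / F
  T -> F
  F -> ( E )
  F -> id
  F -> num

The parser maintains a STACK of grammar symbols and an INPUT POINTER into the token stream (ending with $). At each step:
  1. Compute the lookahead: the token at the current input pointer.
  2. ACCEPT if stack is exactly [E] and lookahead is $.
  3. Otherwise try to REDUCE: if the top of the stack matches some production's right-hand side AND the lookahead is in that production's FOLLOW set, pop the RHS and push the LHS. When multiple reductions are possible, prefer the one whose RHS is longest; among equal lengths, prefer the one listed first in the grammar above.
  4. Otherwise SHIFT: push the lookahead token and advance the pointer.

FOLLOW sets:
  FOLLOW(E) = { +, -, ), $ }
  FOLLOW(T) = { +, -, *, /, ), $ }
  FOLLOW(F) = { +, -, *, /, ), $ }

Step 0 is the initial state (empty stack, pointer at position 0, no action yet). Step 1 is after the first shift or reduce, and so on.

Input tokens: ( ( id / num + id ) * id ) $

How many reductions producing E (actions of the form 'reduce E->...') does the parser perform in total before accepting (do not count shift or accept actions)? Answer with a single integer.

Answer: 4

Derivation:
Step 1: shift (. Stack=[(] ptr=1 lookahead=( remaining=[( id / num + id ) * id ) $]
Step 2: shift (. Stack=[( (] ptr=2 lookahead=id remaining=[id / num + id ) * id ) $]
Step 3: shift id. Stack=[( ( id] ptr=3 lookahead=/ remaining=[/ num + id ) * id ) $]
Step 4: reduce F->id. Stack=[( ( F] ptr=3 lookahead=/ remaining=[/ num + id ) * id ) $]
Step 5: reduce T->F. Stack=[( ( T] ptr=3 lookahead=/ remaining=[/ num + id ) * id ) $]
Step 6: shift /. Stack=[( ( T /] ptr=4 lookahead=num remaining=[num + id ) * id ) $]
Step 7: shift num. Stack=[( ( T / num] ptr=5 lookahead=+ remaining=[+ id ) * id ) $]
Step 8: reduce F->num. Stack=[( ( T / F] ptr=5 lookahead=+ remaining=[+ id ) * id ) $]
Step 9: reduce T->T / F. Stack=[( ( T] ptr=5 lookahead=+ remaining=[+ id ) * id ) $]
Step 10: reduce E->T. Stack=[( ( E] ptr=5 lookahead=+ remaining=[+ id ) * id ) $]
Step 11: shift +. Stack=[( ( E +] ptr=6 lookahead=id remaining=[id ) * id ) $]
Step 12: shift id. Stack=[( ( E + id] ptr=7 lookahead=) remaining=[) * id ) $]
Step 13: reduce F->id. Stack=[( ( E + F] ptr=7 lookahead=) remaining=[) * id ) $]
Step 14: reduce T->F. Stack=[( ( E + T] ptr=7 lookahead=) remaining=[) * id ) $]
Step 15: reduce E->E + T. Stack=[( ( E] ptr=7 lookahead=) remaining=[) * id ) $]
Step 16: shift ). Stack=[( ( E )] ptr=8 lookahead=* remaining=[* id ) $]
Step 17: reduce F->( E ). Stack=[( F] ptr=8 lookahead=* remaining=[* id ) $]
Step 18: reduce T->F. Stack=[( T] ptr=8 lookahead=* remaining=[* id ) $]
Step 19: shift *. Stack=[( T *] ptr=9 lookahead=id remaining=[id ) $]
Step 20: shift id. Stack=[( T * id] ptr=10 lookahead=) remaining=[) $]
Step 21: reduce F->id. Stack=[( T * F] ptr=10 lookahead=) remaining=[) $]
Step 22: reduce T->T * F. Stack=[( T] ptr=10 lookahead=) remaining=[) $]
Step 23: reduce E->T. Stack=[( E] ptr=10 lookahead=) remaining=[) $]
Step 24: shift ). Stack=[( E )] ptr=11 lookahead=$ remaining=[$]
Step 25: reduce F->( E ). Stack=[F] ptr=11 lookahead=$ remaining=[$]
Step 26: reduce T->F. Stack=[T] ptr=11 lookahead=$ remaining=[$]
Step 27: reduce E->T. Stack=[E] ptr=11 lookahead=$ remaining=[$]
Step 28: accept. Stack=[E] ptr=11 lookahead=$ remaining=[$]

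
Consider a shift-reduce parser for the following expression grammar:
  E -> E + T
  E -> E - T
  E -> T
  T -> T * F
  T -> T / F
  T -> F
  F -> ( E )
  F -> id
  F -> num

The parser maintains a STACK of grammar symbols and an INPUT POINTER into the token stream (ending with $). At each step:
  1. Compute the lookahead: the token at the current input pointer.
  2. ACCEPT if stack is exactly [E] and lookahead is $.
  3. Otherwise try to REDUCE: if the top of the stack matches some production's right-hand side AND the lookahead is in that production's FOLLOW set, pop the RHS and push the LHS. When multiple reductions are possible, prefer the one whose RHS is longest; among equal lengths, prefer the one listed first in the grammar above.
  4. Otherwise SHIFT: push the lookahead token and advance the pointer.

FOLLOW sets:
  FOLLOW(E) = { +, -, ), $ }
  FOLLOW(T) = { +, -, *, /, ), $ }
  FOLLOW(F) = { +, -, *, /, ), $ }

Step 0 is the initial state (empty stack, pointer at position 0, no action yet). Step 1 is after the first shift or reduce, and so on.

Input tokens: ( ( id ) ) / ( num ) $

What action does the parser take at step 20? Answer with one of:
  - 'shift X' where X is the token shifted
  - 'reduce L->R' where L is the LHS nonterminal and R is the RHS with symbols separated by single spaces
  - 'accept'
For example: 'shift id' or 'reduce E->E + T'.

Answer: shift )

Derivation:
Step 1: shift (. Stack=[(] ptr=1 lookahead=( remaining=[( id ) ) / ( num ) $]
Step 2: shift (. Stack=[( (] ptr=2 lookahead=id remaining=[id ) ) / ( num ) $]
Step 3: shift id. Stack=[( ( id] ptr=3 lookahead=) remaining=[) ) / ( num ) $]
Step 4: reduce F->id. Stack=[( ( F] ptr=3 lookahead=) remaining=[) ) / ( num ) $]
Step 5: reduce T->F. Stack=[( ( T] ptr=3 lookahead=) remaining=[) ) / ( num ) $]
Step 6: reduce E->T. Stack=[( ( E] ptr=3 lookahead=) remaining=[) ) / ( num ) $]
Step 7: shift ). Stack=[( ( E )] ptr=4 lookahead=) remaining=[) / ( num ) $]
Step 8: reduce F->( E ). Stack=[( F] ptr=4 lookahead=) remaining=[) / ( num ) $]
Step 9: reduce T->F. Stack=[( T] ptr=4 lookahead=) remaining=[) / ( num ) $]
Step 10: reduce E->T. Stack=[( E] ptr=4 lookahead=) remaining=[) / ( num ) $]
Step 11: shift ). Stack=[( E )] ptr=5 lookahead=/ remaining=[/ ( num ) $]
Step 12: reduce F->( E ). Stack=[F] ptr=5 lookahead=/ remaining=[/ ( num ) $]
Step 13: reduce T->F. Stack=[T] ptr=5 lookahead=/ remaining=[/ ( num ) $]
Step 14: shift /. Stack=[T /] ptr=6 lookahead=( remaining=[( num ) $]
Step 15: shift (. Stack=[T / (] ptr=7 lookahead=num remaining=[num ) $]
Step 16: shift num. Stack=[T / ( num] ptr=8 lookahead=) remaining=[) $]
Step 17: reduce F->num. Stack=[T / ( F] ptr=8 lookahead=) remaining=[) $]
Step 18: reduce T->F. Stack=[T / ( T] ptr=8 lookahead=) remaining=[) $]
Step 19: reduce E->T. Stack=[T / ( E] ptr=8 lookahead=) remaining=[) $]
Step 20: shift ). Stack=[T / ( E )] ptr=9 lookahead=$ remaining=[$]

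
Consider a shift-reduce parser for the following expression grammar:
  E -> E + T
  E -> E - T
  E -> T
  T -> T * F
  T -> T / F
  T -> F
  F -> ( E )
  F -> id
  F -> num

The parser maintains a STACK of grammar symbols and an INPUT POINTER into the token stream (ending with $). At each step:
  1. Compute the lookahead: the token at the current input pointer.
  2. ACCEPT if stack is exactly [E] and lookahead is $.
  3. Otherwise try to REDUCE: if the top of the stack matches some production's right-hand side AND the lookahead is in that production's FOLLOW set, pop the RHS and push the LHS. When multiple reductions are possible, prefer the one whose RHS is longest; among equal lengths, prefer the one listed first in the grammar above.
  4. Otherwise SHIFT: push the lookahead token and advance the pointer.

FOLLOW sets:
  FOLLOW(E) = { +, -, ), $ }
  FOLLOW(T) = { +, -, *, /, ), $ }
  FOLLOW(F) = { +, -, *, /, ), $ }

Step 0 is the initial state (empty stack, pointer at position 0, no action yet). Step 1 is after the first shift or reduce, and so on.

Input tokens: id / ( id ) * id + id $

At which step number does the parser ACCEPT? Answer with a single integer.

Step 1: shift id. Stack=[id] ptr=1 lookahead=/ remaining=[/ ( id ) * id + id $]
Step 2: reduce F->id. Stack=[F] ptr=1 lookahead=/ remaining=[/ ( id ) * id + id $]
Step 3: reduce T->F. Stack=[T] ptr=1 lookahead=/ remaining=[/ ( id ) * id + id $]
Step 4: shift /. Stack=[T /] ptr=2 lookahead=( remaining=[( id ) * id + id $]
Step 5: shift (. Stack=[T / (] ptr=3 lookahead=id remaining=[id ) * id + id $]
Step 6: shift id. Stack=[T / ( id] ptr=4 lookahead=) remaining=[) * id + id $]
Step 7: reduce F->id. Stack=[T / ( F] ptr=4 lookahead=) remaining=[) * id + id $]
Step 8: reduce T->F. Stack=[T / ( T] ptr=4 lookahead=) remaining=[) * id + id $]
Step 9: reduce E->T. Stack=[T / ( E] ptr=4 lookahead=) remaining=[) * id + id $]
Step 10: shift ). Stack=[T / ( E )] ptr=5 lookahead=* remaining=[* id + id $]
Step 11: reduce F->( E ). Stack=[T / F] ptr=5 lookahead=* remaining=[* id + id $]
Step 12: reduce T->T / F. Stack=[T] ptr=5 lookahead=* remaining=[* id + id $]
Step 13: shift *. Stack=[T *] ptr=6 lookahead=id remaining=[id + id $]
Step 14: shift id. Stack=[T * id] ptr=7 lookahead=+ remaining=[+ id $]
Step 15: reduce F->id. Stack=[T * F] ptr=7 lookahead=+ remaining=[+ id $]
Step 16: reduce T->T * F. Stack=[T] ptr=7 lookahead=+ remaining=[+ id $]
Step 17: reduce E->T. Stack=[E] ptr=7 lookahead=+ remaining=[+ id $]
Step 18: shift +. Stack=[E +] ptr=8 lookahead=id remaining=[id $]
Step 19: shift id. Stack=[E + id] ptr=9 lookahead=$ remaining=[$]
Step 20: reduce F->id. Stack=[E + F] ptr=9 lookahead=$ remaining=[$]
Step 21: reduce T->F. Stack=[E + T] ptr=9 lookahead=$ remaining=[$]
Step 22: reduce E->E + T. Stack=[E] ptr=9 lookahead=$ remaining=[$]
Step 23: accept. Stack=[E] ptr=9 lookahead=$ remaining=[$]

Answer: 23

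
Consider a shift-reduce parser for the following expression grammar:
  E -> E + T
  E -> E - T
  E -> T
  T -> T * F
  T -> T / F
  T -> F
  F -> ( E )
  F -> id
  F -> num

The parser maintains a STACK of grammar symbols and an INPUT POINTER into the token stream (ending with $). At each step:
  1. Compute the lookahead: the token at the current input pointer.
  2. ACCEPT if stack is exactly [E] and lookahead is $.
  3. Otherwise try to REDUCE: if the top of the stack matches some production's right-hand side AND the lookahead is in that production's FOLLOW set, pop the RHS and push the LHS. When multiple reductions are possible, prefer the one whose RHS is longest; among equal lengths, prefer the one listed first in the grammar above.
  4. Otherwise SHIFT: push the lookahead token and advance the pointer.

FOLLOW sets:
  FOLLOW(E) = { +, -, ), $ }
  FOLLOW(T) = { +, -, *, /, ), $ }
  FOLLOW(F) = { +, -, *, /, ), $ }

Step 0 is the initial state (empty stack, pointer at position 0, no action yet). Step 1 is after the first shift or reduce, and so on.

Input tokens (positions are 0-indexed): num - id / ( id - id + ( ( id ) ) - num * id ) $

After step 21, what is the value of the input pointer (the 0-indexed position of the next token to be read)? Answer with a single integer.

Answer: 10

Derivation:
Step 1: shift num. Stack=[num] ptr=1 lookahead=- remaining=[- id / ( id - id + ( ( id ) ) - num * id ) $]
Step 2: reduce F->num. Stack=[F] ptr=1 lookahead=- remaining=[- id / ( id - id + ( ( id ) ) - num * id ) $]
Step 3: reduce T->F. Stack=[T] ptr=1 lookahead=- remaining=[- id / ( id - id + ( ( id ) ) - num * id ) $]
Step 4: reduce E->T. Stack=[E] ptr=1 lookahead=- remaining=[- id / ( id - id + ( ( id ) ) - num * id ) $]
Step 5: shift -. Stack=[E -] ptr=2 lookahead=id remaining=[id / ( id - id + ( ( id ) ) - num * id ) $]
Step 6: shift id. Stack=[E - id] ptr=3 lookahead=/ remaining=[/ ( id - id + ( ( id ) ) - num * id ) $]
Step 7: reduce F->id. Stack=[E - F] ptr=3 lookahead=/ remaining=[/ ( id - id + ( ( id ) ) - num * id ) $]
Step 8: reduce T->F. Stack=[E - T] ptr=3 lookahead=/ remaining=[/ ( id - id + ( ( id ) ) - num * id ) $]
Step 9: shift /. Stack=[E - T /] ptr=4 lookahead=( remaining=[( id - id + ( ( id ) ) - num * id ) $]
Step 10: shift (. Stack=[E - T / (] ptr=5 lookahead=id remaining=[id - id + ( ( id ) ) - num * id ) $]
Step 11: shift id. Stack=[E - T / ( id] ptr=6 lookahead=- remaining=[- id + ( ( id ) ) - num * id ) $]
Step 12: reduce F->id. Stack=[E - T / ( F] ptr=6 lookahead=- remaining=[- id + ( ( id ) ) - num * id ) $]
Step 13: reduce T->F. Stack=[E - T / ( T] ptr=6 lookahead=- remaining=[- id + ( ( id ) ) - num * id ) $]
Step 14: reduce E->T. Stack=[E - T / ( E] ptr=6 lookahead=- remaining=[- id + ( ( id ) ) - num * id ) $]
Step 15: shift -. Stack=[E - T / ( E -] ptr=7 lookahead=id remaining=[id + ( ( id ) ) - num * id ) $]
Step 16: shift id. Stack=[E - T / ( E - id] ptr=8 lookahead=+ remaining=[+ ( ( id ) ) - num * id ) $]
Step 17: reduce F->id. Stack=[E - T / ( E - F] ptr=8 lookahead=+ remaining=[+ ( ( id ) ) - num * id ) $]
Step 18: reduce T->F. Stack=[E - T / ( E - T] ptr=8 lookahead=+ remaining=[+ ( ( id ) ) - num * id ) $]
Step 19: reduce E->E - T. Stack=[E - T / ( E] ptr=8 lookahead=+ remaining=[+ ( ( id ) ) - num * id ) $]
Step 20: shift +. Stack=[E - T / ( E +] ptr=9 lookahead=( remaining=[( ( id ) ) - num * id ) $]
Step 21: shift (. Stack=[E - T / ( E + (] ptr=10 lookahead=( remaining=[( id ) ) - num * id ) $]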